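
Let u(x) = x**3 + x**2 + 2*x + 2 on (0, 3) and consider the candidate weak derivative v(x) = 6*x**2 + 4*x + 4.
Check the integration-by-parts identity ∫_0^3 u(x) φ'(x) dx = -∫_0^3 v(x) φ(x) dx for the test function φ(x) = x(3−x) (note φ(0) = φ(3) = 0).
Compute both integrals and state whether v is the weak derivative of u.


LHS = -1179/20, RHS = -1179/10. No, v is not the weak derivative of u.

u(x) = x**3 + x**2 + 2*x + 2, classical derivative u'(x) = 3*x**2 + 2*x + 2.
φ(x) = x(3−x), so φ'(x) = 3 - 2*x.
Note φ(0) = φ(3) = 0, so the boundary term u·φ vanishes.
LHS = ∫_0^3 u(x) φ'(x) dx = ∫_0^3 (-2*x^4 + x^3 - x^2 + 2*x + 6) dx. Term by term:
  ∫_0^3 -2*x^4 dx = -486/5;  ∫_0^3 x^3 dx = 81/4;  ∫_0^3 -x^2 dx = -9;
  ∫_0^3 2*x dx = 9;  ∫_0^3 6 dx = 18.
Sum: -486/5 + 81/4 − 9 + 9 + 18 = -1179/20.
So LHS = -1179/20.
∫_0^3 v(x) φ(x) dx = ∫_0^3 (-6*x^4 + 14*x^3 + 8*x^2 + 12*x) dx. Term by term:
  ∫_0^3 -6*x^4 dx = -1458/5;  ∫_0^3 14*x^3 dx = 567/2;  ∫_0^3 8*x^2 dx = 72;
  ∫_0^3 12*x dx = 54.
Sum: -1458/5 + 567/2 + 72 + 54 = 1179/10.
So RHS = -∫_0^3 v(x) φ(x) dx = -1179/10.
LHS − RHS = 1179/20 ≠ 0, so the identity fails.
(For a valid weak derivative the identity must hold for EVERY test function, in particular this one. The failure shows v is NOT the weak derivative of u.)
Correct weak derivative would be u'(x) = 3*x**2 + 2*x + 2.


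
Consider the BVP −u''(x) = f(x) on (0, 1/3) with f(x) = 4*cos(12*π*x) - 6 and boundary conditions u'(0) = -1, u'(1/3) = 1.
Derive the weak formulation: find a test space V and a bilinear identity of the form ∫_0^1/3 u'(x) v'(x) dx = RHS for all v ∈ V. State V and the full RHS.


V = H^1(0, 1/3) (v unrestricted at boundary; u is determined up to an additive constant); weak form: ∫_0^1/3 u'v' dx = ∫_0^1/3 (4*cos(12*π*x) - 6) v dx + v(1/3) + v(0) for all v ∈ V.

Multiply both sides by a test function v and integrate from 0 to 1/3:
  ∫_0^1/3 −u''(x) v(x) dx = ∫_0^1/3 f(x) v(x) dx.
Integrate the LHS by parts once:
  ∫_0^1/3 −u'' v dx = −[u'(x) v(x)]_0^1/3 + ∫_0^1/3 u'(x) v'(x) dx.
Thus ∫_0^1/3 u'(x) v'(x) dx = ∫_0^1/3 f(x) v(x) dx + [u'(x) v(x)]_0^1/3.
Choose V so that boundary terms are either known or forced to vanish.
u has inhomogeneous Neumann u'(0) = -1, u'(1/3) = 1. [u' v]_0^1/3 = (1)·v(1/3) − (-1)·v(0) = v(1/3) + v(0). Take V = H^1(0, 1/3); boundary term becomes part of RHS.
Weak formulation: find u (satisfying any essential BC) such that ∫_0^1/3 u'(x) v'(x) dx = ∫_0^1/3 f v dx + v(1/3) + v(0) for all v ∈ V (Neumann data are natural BCs: they enter the RHS as boundary terms).
Substituting f(x) = 4*cos(12*π*x) - 6, the right-hand side is ∫_0^1/3 (4*cos(12*π*x) - 6) v dx + v(1/3) + v(0).
Compatibility check (pure Neumann): taking v ≡ 1 ∈ V gives 0 = ∫_0^1/3 f dx + (1) − (-1), i.e. ∫_0^1/3 f dx must equal u'(0) − u'(1/3) = -2. Indeed ∫_0^1/3 (4*cos(12*π*x) - 6) dx = -2, so the data are compatible. The solution is then unique only up to an additive constant (fix it e.g. by requiring ∫_0^1/3 u dx = 0).


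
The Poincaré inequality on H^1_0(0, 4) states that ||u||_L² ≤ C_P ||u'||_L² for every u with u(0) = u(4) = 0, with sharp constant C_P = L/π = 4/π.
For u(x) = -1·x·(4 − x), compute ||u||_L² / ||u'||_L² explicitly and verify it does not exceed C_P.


||u||_L² / ||u'||_L² = 2*sqrt(10)/5 < C_P = 4/π.

u(x) = -1·x·(4 − x), so u'(x) = 2*x - 4.
u(x) = -1·x·(4 − x) vanishes at x = 0 and x = 4, so u ∈ H^1_0(0, 4). Differentiate via the product rule and integrate the resulting polynomials term by term.
  ∫_0^4 u² dx = ∫_0^4 (x^4 - 8*x^3 + 16*x^2) dx. Term by term:
    ∫_0^4 x^4 dx = 1024/5;  ∫_0^4 -8*x^3 dx = -512;  ∫_0^4 16*x^2 dx = 1024/3.
  Sum: 1024/5 − 512 + 1024/3 = 512/15.
  ∫_0^4 (u')² dx = ∫_0^4 (4*x^2 - 16*x + 16) dx. Term by term:
    ∫_0^4 4*x^2 dx = 256/3;  ∫_0^4 -16*x dx = -128;  ∫_0^4 16 dx = 64.
  Sum: 256/3 − 128 + 64 = 64/3.
∫_0^4 u² dx = 512/15, so ||u||_L² = 16*sqrt(30)/15.
∫_0^4 (u')² dx = 64/3, so ||u'||_L² = 8*sqrt(3)/3.
Ratio ||u||_L² / ||u'||_L² = 2*sqrt(10)/5.
Sharp Poincaré constant on H^1_0(0, 4) is C_P = L/π = 4/π, achieved by sin(π/4·x).
A polynomial bump cannot attain the sharp Poincaré constant (only the first sine eigenfunction does), so the ratio is strictly less than C_P, consistent with ||u||_L² ≤ C_P ||u'||_L².


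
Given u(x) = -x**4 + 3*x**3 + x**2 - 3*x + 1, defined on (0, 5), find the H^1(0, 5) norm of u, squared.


||u||_{H^1}^2 = 15325775/252

The H^1 norm (squared) on an interval (0, L) is
  ||u||_{H^1}^2 = ∫_0^L u(x)^2 dx + ∫_0^L u'(x)^2 dx.
Compute u'(x) = -4*x**3 + 9*x**2 + 2*x - 3.
Then u(x)^2 = x**8 - 6*x**7 + 7*x**6 + 12*x**5 - 19*x**4 + 11*x**2 - 6*x + 1 and u'(x)^2 = 16*x**6 - 72*x**5 + 65*x**4 + 60*x**3 - 50*x**2 - 12*x + 9.
Integrate each monomial from 0 to 5 using ∫_0^5 c·x^n dx = c·5^(n+1)/(n+1):
  ∫_0^5 u(x)^2 dx = ∫_0^5 (x^8 - 6*x^7 + 7*x^6 + 12*x^5 - 19*x^4 + 11*x^2 - 6*x + 1) dx. Term by term:
    ∫_0^5 x^8 dx = 1953125/9;  ∫_0^5 -6*x^7 dx = -1171875/4;  ∫_0^5 7*x^6 dx = 78125;
    ∫_0^5 12*x^5 dx = 31250;  ∫_0^5 -19*x^4 dx = -11875;  ∫_0^5 11*x^2 dx = 1375/3;
    ∫_0^5 -6*x dx = -75;  ∫_0^5 1 dx = 5.
  Sum: 1953125/9 − 1171875/4 + 78125 + 31250 − 11875 + 1375/3 − 75 + 5 = 789605/36.
  ∫_0^5 u'(x)^2 dx = ∫_0^5 (16*x^6 - 72*x^5 + 65*x^4 + 60*x^3 - 50*x^2 - 12*x + 9) dx. Term by term:
    ∫_0^5 16*x^6 dx = 1250000/7;  ∫_0^5 -72*x^5 dx = -187500;  ∫_0^5 65*x^4 dx = 40625;
    ∫_0^5 60*x^3 dx = 9375;  ∫_0^5 -50*x^2 dx = -6250/3;  ∫_0^5 -12*x dx = -150;
    ∫_0^5 9 dx = 45.
  Sum: 1250000/7 − 187500 + 40625 + 9375 − 6250/3 − 150 + 45 = 816545/21.
Adding: ||u||_{H^1}^2 = 789605/36 + 816545/21 = 15325775/252.


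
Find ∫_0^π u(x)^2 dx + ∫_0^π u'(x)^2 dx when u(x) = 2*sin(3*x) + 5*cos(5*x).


||u||_{H^1(0,π)}^2 = 345*π

u'(x) = -25*sin(5*x) + 6*cos(3*x).
Expand u² and (u')² and integrate term by term on (0, π), using: for integers n ≥ 1, ∫_0^π sin²(nx) dx = ∫_0^π cos²(nx) dx = π/2; for n ≠ n', ∫_0^π sin(nx)sin(n'x) dx = ∫_0^π cos(nx)cos(n'x) dx = 0; and by product-to-sum, ∫_0^π sin(nx)cos(n'x) dx = ½∫_0^π [sin((n+n')x) + sin((n−n')x)] dx, which is 0 when n+n' is even and 2n/(n²−n'²) when n+n' is odd (it need not vanish on (0, π)).
  u² squared terms: (2)²·∫sin(3x)² dx = 4·π/2 = 2*π;  (5)²·∫cos(5x)² dx = 25·π/2 = 25*π/2.
  u² cross terms: 2·(2)·(5)·∫sin(3x)·cos(5x) dx = 20·(0) = 0.
  So ∫_0^π u² dx = 2*π + 25*π/2 + 0 = 29*π/2.
  (u')² squared terms: (-25)²·∫sin(5x)² dx = 625·π/2 = 625*π/2;  (6)²·∫cos(3x)² dx = 36·π/2 = 18*π.
  (u')² cross terms: 2·(-25)·(6)·∫sin(5x)·cos(3x) dx = -300·(0) = 0.
  So ∫_0^π (u')² dx = 625*π/2 + 18*π + 0 = 661*π/2.
||u||_{H^1}^2 = (29*π/2) + (661*π/2) = 345*π.


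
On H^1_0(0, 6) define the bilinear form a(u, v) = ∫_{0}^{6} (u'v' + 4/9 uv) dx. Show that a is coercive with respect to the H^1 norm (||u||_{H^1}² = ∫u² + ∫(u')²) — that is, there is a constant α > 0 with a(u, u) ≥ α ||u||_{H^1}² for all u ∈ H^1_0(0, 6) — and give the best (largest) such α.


α = (π^2 + 16)/(π^2 + 36)

Coercivity of a(·,·) on H^1_0(0, 6) means a(u, u) ≥ α ||u||_{H^1}² for every u ∈ H^1_0.
The interval has length L = 6, and Poincaré/coercivity depend only on L. Here a(u, u) = ∫(u')² + (4/9)·∫u².
Here 0 < c = 4/9 < 1. The condition a(u,u) ≥ α||u||_{H^1}² reads (1−α)∫(u')² ≥ (α−c)∫u². Any admissible α is ≤ 1 (rapidly oscillating u have ∫u²/∫(u')² → 0), and α = 1 would force 0 ≥ (1−c)∫u², impossible since c < 1; so 1−α > 0. By the sharp Poincaré inequality on H^1_0 of an interval of length L, ∫(u')² ≥ (π/L)²∫u² with equality for the first sine mode sin(π(x−x₀)/L) (x₀ the left endpoint), so the inequality holds for all u iff (1−α)(π/L)² ≥ α − c, i.e. α ≤ ((π/L)² + c)/((π/L)² + 1) = (1 + c(L/π)²)/(1 + (L/π)²). With (π/L)² = π^2/36 and c = 4/9, the largest admissible constant is α = ((π/L)² + c)/((π/L)² + 1).
Simplifying, α = (π^2 + 16)/(π^2 + 36).


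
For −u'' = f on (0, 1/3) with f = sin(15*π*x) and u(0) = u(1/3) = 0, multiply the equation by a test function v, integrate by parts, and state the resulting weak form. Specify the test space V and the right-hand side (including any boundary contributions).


V = H^1_0(0, 1/3) (so v(0) = v(1/3) = 0); weak form: ∫_0^1/3 u'v' dx = ∫_0^1/3 (sin(15*π*x)) v dx for all v ∈ V.

Multiply both sides by a test function v and integrate from 0 to 1/3:
  ∫_0^1/3 −u''(x) v(x) dx = ∫_0^1/3 f(x) v(x) dx.
Integrate the LHS by parts once:
  ∫_0^1/3 −u'' v dx = −[u'(x) v(x)]_0^1/3 + ∫_0^1/3 u'(x) v'(x) dx.
Thus ∫_0^1/3 u'(x) v'(x) dx = ∫_0^1/3 f(x) v(x) dx + [u'(x) v(x)]_0^1/3.
Choose V so that boundary terms are either known or forced to vanish.
u is Dirichlet: u(0) = u(1/3) = 0. Let V = H^1_0(0, 1/3); then v(0) = v(1/3) = 0, and [u' v]_0^1/3 = 0.
Weak formulation: find u (satisfying any essential BC) such that ∫_0^1/3 u'(x) v'(x) dx = ∫_0^1/3 f v dx for all v ∈ V.
Substituting f(x) = sin(15*π*x), the right-hand side is ∫_0^1/3 (sin(15*π*x)) v dx.


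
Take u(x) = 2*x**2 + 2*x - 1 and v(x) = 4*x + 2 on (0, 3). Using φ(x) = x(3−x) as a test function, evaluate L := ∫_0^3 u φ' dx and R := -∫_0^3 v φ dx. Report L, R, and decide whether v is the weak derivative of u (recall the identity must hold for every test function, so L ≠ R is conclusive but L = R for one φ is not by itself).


LHS = -36, RHS = -36. Yes, v = u' weakly.

u(x) = 2*x**2 + 2*x - 1, classical derivative u'(x) = 4*x + 2.
φ(x) = x(3−x), so φ'(x) = 3 - 2*x.
Note φ(0) = φ(3) = 0, so the boundary term u·φ vanishes.
LHS = ∫_0^3 u(x) φ'(x) dx = ∫_0^3 (-4*x^3 + 2*x^2 + 8*x - 3) dx. Term by term:
  ∫_0^3 -4*x^3 dx = -81;  ∫_0^3 2*x^2 dx = 18;  ∫_0^3 8*x dx = 36;
  ∫_0^3 -3 dx = -9.
Sum: -81 + 18 + 36 − 9 = -36.
So LHS = -36.
∫_0^3 v(x) φ(x) dx = ∫_0^3 (-4*x^3 + 10*x^2 + 6*x) dx. Term by term:
  ∫_0^3 -4*x^3 dx = -81;  ∫_0^3 10*x^2 dx = 90;  ∫_0^3 6*x dx = 27.
Sum: -81 + 90 + 27 = 36.
So RHS = -∫_0^3 v(x) φ(x) dx = -36.
LHS = RHS, so the identity holds for this test φ.
Moreover u is smooth here and v(x) = u'(x) = 4*x + 2 pointwise, so the identity holds for every test function. Hence v is the weak derivative of u.


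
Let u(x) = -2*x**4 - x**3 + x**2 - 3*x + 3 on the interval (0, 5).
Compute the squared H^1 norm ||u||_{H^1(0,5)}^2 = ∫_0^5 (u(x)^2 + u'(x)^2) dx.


||u||_{H^1}^2 = 237222715/126

The H^1 norm (squared) on an interval (0, L) is
  ||u||_{H^1}^2 = ∫_0^L u(x)^2 dx + ∫_0^L u'(x)^2 dx.
Compute u'(x) = -8*x**3 - 3*x**2 + 2*x - 3.
Then u(x)^2 = 4*x**8 + 4*x**7 - 3*x**6 + 10*x**5 - 5*x**4 - 12*x**3 + 15*x**2 - 18*x + 9 and u'(x)^2 = 64*x**6 + 48*x**5 - 23*x**4 + 36*x**3 + 22*x**2 - 12*x + 9.
Integrate each monomial from 0 to 5 using ∫_0^5 c·x^n dx = c·5^(n+1)/(n+1):
  ∫_0^5 u(x)^2 dx = ∫_0^5 (4*x^8 + 4*x^7 - 3*x^6 + 10*x^5 - 5*x^4 - 12*x^3 + 15*x^2 - 18*x + 9) dx. Term by term:
    ∫_0^5 4*x^8 dx = 7812500/9;  ∫_0^5 4*x^7 dx = 390625/2;  ∫_0^5 -3*x^6 dx = -234375/7;
    ∫_0^5 10*x^5 dx = 78125/3;  ∫_0^5 -5*x^4 dx = -3125;  ∫_0^5 -12*x^3 dx = -1875;
    ∫_0^5 15*x^2 dx = 625;  ∫_0^5 -18*x dx = -225;  ∫_0^5 9 dx = 45.
  Sum: 7812500/9 + 390625/2 − 234375/7 + 78125/3 − 3125 − 1875 + 625 − 225 + 45 = 132472945/126.
  ∫_0^5 u'(x)^2 dx = ∫_0^5 (64*x^6 + 48*x^5 - 23*x^4 + 36*x^3 + 22*x^2 - 12*x + 9) dx. Term by term:
    ∫_0^5 64*x^6 dx = 5000000/7;  ∫_0^5 48*x^5 dx = 125000;  ∫_0^5 -23*x^4 dx = -14375;
    ∫_0^5 36*x^3 dx = 5625;  ∫_0^5 22*x^2 dx = 2750/3;  ∫_0^5 -12*x dx = -150;
    ∫_0^5 9 dx = 45.
  Sum: 5000000/7 + 125000 − 14375 + 5625 + 2750/3 − 150 + 45 = 17458295/21.
Adding: ||u||_{H^1}^2 = 132472945/126 + 17458295/21 = 237222715/126.


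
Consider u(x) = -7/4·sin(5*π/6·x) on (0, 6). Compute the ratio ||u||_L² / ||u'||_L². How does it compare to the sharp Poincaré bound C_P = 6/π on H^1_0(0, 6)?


||u||_L² / ||u'||_L² = 6/(5*π) < C_P = 6/π.

u(x) = -7/4·sin(5*π/6·x), so u'(x) = -35*π*cos(5*π*x/6)/24.
Writing u(x) = A·sin(kπx/L) with A = -7/4 and k = 5, use ∫_0^L sin²(kπx/L) dx = L/2 and ∫_0^L cos²(kπx/L) dx = L/2.
u² = 49/16·sin²(5*π/6·x) and (u')² = 1225*π^2/576·cos²(5*π/6·x), and each of sin², cos² integrates to L/2 = 3 over (0, 6).
∫_0^6 u² dx = 147/16, so ||u||_L² = 7*sqrt(3)/4.
∫_0^6 (u')² dx = 1225*π^2/192, so ||u'||_L² = 35*sqrt(3)*π/24.
Ratio ||u||_L² / ||u'||_L² = 6/(5*π).
Sharp Poincaré constant on H^1_0(0, 6) is C_P = L/π = 6/π, achieved by sin(π/6·x).
This is the k = 5 harmonic; the ratio L/(kπ) is strictly less than C_P = L/π, consistent with the sharp inequality ||u||_L² ≤ C_P ||u'||_L².


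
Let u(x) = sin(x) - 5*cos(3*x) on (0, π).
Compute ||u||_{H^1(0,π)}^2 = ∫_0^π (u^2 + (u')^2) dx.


||u||_{H^1(0,π)}^2 = 126*π

u'(x) = 15*sin(3*x) + cos(x).
Expand u² and (u')² and integrate term by term on (0, π), using: for integers n ≥ 1, ∫_0^π sin²(nx) dx = ∫_0^π cos²(nx) dx = π/2; for n ≠ n', ∫_0^π sin(nx)sin(n'x) dx = ∫_0^π cos(nx)cos(n'x) dx = 0; and by product-to-sum, ∫_0^π sin(nx)cos(n'x) dx = ½∫_0^π [sin((n+n')x) + sin((n−n')x)] dx, which is 0 when n+n' is even and 2n/(n²−n'²) when n+n' is odd (it need not vanish on (0, π)).
  u² squared terms: (-5)²·∫cos(3x)² dx = 25·π/2 = 25*π/2;  (1)²·∫sin(x)² dx = 1·π/2 = π/2.
  u² cross terms: 2·(-5)·(1)·∫cos(3x)·sin(x) dx = -10·(0) = 0.
  So ∫_0^π u² dx = 25*π/2 + π/2 + 0 = 13*π.
  (u')² squared terms: (15)²·∫sin(3x)² dx = 225·π/2 = 225*π/2;  (1)²·∫cos(x)² dx = 1·π/2 = π/2.
  (u')² cross terms: 2·(15)·(1)·∫sin(3x)·cos(x) dx = 30·(0) = 0.
  So ∫_0^π (u')² dx = 225*π/2 + π/2 + 0 = 113*π.
||u||_{H^1}^2 = (13*π) + (113*π) = 126*π.


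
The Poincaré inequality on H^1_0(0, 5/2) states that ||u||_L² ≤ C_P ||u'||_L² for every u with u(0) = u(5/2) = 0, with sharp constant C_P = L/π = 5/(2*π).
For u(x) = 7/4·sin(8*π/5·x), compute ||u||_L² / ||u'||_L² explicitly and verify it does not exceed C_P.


||u||_L² / ||u'||_L² = 5/(8*π) < C_P = 5/(2*π).

u(x) = 7/4·sin(8*π/5·x), so u'(x) = 14*π*cos(8*π*x/5)/5.
Writing u(x) = A·sin(kπx/L) with A = 7/4 and k = 4, use ∫_0^L sin²(kπx/L) dx = L/2 and ∫_0^L cos²(kπx/L) dx = L/2.
u² = 49/16·sin²(8*π/5·x) and (u')² = 196*π^2/25·cos²(8*π/5·x), and each of sin², cos² integrates to L/2 = 5/4 over (0, 5/2).
∫_0^5/2 u² dx = 245/64, so ||u||_L² = 7*sqrt(5)/8.
∫_0^5/2 (u')² dx = 49*π^2/5, so ||u'||_L² = 7*sqrt(5)*π/5.
Ratio ||u||_L² / ||u'||_L² = 5/(8*π).
Sharp Poincaré constant on H^1_0(0, 5/2) is C_P = L/π = 5/(2*π), achieved by sin(2*π/5·x).
This is the k = 4 harmonic; the ratio L/(kπ) is strictly less than C_P = L/π, consistent with the sharp inequality ||u||_L² ≤ C_P ||u'||_L².


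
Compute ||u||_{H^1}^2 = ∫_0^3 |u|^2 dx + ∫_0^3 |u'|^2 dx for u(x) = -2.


||u||_{H^1}^2 = 12

The H^1 norm (squared) on an interval (0, L) is
  ||u||_{H^1}^2 = ∫_0^L u(x)^2 dx + ∫_0^L u'(x)^2 dx.
Compute u'(x) = 0.
Then u(x)^2 = 4 and u'(x)^2 = 0.
Integrate each monomial from 0 to 3 using ∫_0^3 c·x^n dx = c·3^(n+1)/(n+1):
  ∫_0^3 u(x)^2 dx = ∫_0^3 (4) dx. Term by term:
    ∫_0^3 4 dx = 12.
  ∫_0^3 u'(x)^2 dx = ∫_0^3 (0) dx. Term by term:
    ∫_0^3 0 dx = 0.
Adding: ||u||_{H^1}^2 = 12 + 0 = 12.


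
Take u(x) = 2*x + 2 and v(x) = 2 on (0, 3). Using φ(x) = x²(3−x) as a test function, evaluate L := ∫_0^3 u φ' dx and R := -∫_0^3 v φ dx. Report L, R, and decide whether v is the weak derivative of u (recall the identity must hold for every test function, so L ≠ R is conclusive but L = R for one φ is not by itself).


LHS = -27/2, RHS = -27/2. Yes, v = u' weakly.

u(x) = 2*x + 2, classical derivative u'(x) = 2.
φ(x) = x²(3−x), so φ'(x) = 3*x*(2 - x).
Note φ(0) = φ(3) = 0, so the boundary term u·φ vanishes.
LHS = ∫_0^3 u(x) φ'(x) dx = ∫_0^3 (-6*x^3 + 6*x^2 + 12*x) dx. Term by term:
  ∫_0^3 -6*x^3 dx = -243/2;  ∫_0^3 6*x^2 dx = 54;  ∫_0^3 12*x dx = 54.
Sum: -243/2 + 54 + 54 = -27/2.
So LHS = -27/2.
∫_0^3 v(x) φ(x) dx = ∫_0^3 (-2*x^3 + 6*x^2) dx. Term by term:
  ∫_0^3 -2*x^3 dx = -81/2;  ∫_0^3 6*x^2 dx = 54.
Sum: -81/2 + 54 = 27/2.
So RHS = -∫_0^3 v(x) φ(x) dx = -27/2.
LHS = RHS, so the identity holds for this test φ.
Moreover u is smooth here and v(x) = u'(x) = 2 pointwise, so the identity holds for every test function. Hence v is the weak derivative of u.


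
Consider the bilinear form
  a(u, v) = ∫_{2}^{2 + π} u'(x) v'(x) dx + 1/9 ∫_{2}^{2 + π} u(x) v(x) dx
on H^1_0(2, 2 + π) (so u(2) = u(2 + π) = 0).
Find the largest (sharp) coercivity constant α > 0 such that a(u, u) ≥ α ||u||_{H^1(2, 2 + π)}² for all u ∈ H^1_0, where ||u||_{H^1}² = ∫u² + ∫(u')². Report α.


α = 5/9

Coercivity of a(·,·) on H^1_0(2, 2 + π) means a(u, u) ≥ α ||u||_{H^1}² for every u ∈ H^1_0.
The interval has length L = π, and Poincaré/coercivity depend only on L. Here a(u, u) = ∫(u')² + (1/9)·∫u².
Here 0 < c = 1/9 < 1. The condition a(u,u) ≥ α||u||_{H^1}² reads (1−α)∫(u')² ≥ (α−c)∫u². Any admissible α is ≤ 1 (rapidly oscillating u have ∫u²/∫(u')² → 0), and α = 1 would force 0 ≥ (1−c)∫u², impossible since c < 1; so 1−α > 0. By the sharp Poincaré inequality on H^1_0 of an interval of length L, ∫(u')² ≥ (π/L)²∫u² with equality for the first sine mode sin(π(x−x₀)/L) (x₀ the left endpoint), so the inequality holds for all u iff (1−α)(π/L)² ≥ α − c, i.e. α ≤ ((π/L)² + c)/((π/L)² + 1) = (1 + c(L/π)²)/(1 + (L/π)²). With (π/L)² = 1 and c = 1/9, the largest admissible constant is α = ((π/L)² + c)/((π/L)² + 1).
Simplifying, α = 5/9.


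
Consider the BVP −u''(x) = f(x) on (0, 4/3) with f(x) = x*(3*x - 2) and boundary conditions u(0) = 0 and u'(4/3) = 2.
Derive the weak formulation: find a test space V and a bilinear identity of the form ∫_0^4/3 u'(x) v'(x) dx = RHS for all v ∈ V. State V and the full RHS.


V = {v ∈ H^1(0, 4/3) : v(0) = 0} (test functions vanish at x = 0 where u is specified); weak form: ∫_0^4/3 u'v' dx = ∫_0^4/3 (x*(3*x - 2)) v dx + 2·v(4/3) for all v ∈ V.

Multiply both sides by a test function v and integrate from 0 to 4/3:
  ∫_0^4/3 −u''(x) v(x) dx = ∫_0^4/3 f(x) v(x) dx.
Integrate the LHS by parts once:
  ∫_0^4/3 −u'' v dx = −[u'(x) v(x)]_0^4/3 + ∫_0^4/3 u'(x) v'(x) dx.
Thus ∫_0^4/3 u'(x) v'(x) dx = ∫_0^4/3 f(x) v(x) dx + [u'(x) v(x)]_0^4/3.
Choose V so that boundary terms are either known or forced to vanish.
Mixed BC: u(0) = 0 (Dirichlet) and u'(4/3) = 2 (Neumann). Define V = {v ∈ H^1(0, 4/3) : v(0) = 0}. Then [u' v]_0^4/3 = u'(4/3)·v(4/3) − u'(0)·0 = 2·v(4/3).
Weak formulation: find u (satisfying any essential BC) such that ∫_0^4/3 u'(x) v'(x) dx = ∫_0^4/3 f v dx + 2·v(4/3) for all v ∈ V (Dirichlet at 0 absorbed into V; Neumann datum at x = 4/3 contributes the boundary term).
Substituting f(x) = x*(3*x - 2), the right-hand side is ∫_0^4/3 (x*(3*x - 2)) v dx + 2·v(4/3).


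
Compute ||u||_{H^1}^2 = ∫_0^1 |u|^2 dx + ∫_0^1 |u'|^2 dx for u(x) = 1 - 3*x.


||u||_{H^1}^2 = 10

The H^1 norm (squared) on an interval (0, L) is
  ||u||_{H^1}^2 = ∫_0^L u(x)^2 dx + ∫_0^L u'(x)^2 dx.
Compute u'(x) = -3.
Then u(x)^2 = 9*x**2 - 6*x + 1 and u'(x)^2 = 9.
Integrate each monomial from 0 to 1 using ∫_0^1 c·x^n dx = c·1^(n+1)/(n+1):
  ∫_0^1 u(x)^2 dx = ∫_0^1 (9*x^2 - 6*x + 1) dx. Term by term:
    ∫_0^1 9*x^2 dx = 3;  ∫_0^1 -6*x dx = -3;  ∫_0^1 1 dx = 1.
  Sum: 3 − 3 + 1 = 1.
  ∫_0^1 u'(x)^2 dx = ∫_0^1 (9) dx. Term by term:
    ∫_0^1 9 dx = 9.
Adding: ||u||_{H^1}^2 = 1 + 9 = 10.


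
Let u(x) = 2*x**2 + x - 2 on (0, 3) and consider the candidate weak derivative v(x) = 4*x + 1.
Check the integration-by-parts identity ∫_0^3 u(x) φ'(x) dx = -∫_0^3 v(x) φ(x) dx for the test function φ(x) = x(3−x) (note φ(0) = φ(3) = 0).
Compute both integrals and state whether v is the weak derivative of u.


LHS = -63/2, RHS = -63/2. Yes, v = u' weakly.

u(x) = 2*x**2 + x - 2, classical derivative u'(x) = 4*x + 1.
φ(x) = x(3−x), so φ'(x) = 3 - 2*x.
Note φ(0) = φ(3) = 0, so the boundary term u·φ vanishes.
LHS = ∫_0^3 u(x) φ'(x) dx = ∫_0^3 (-4*x^3 + 4*x^2 + 7*x - 6) dx. Term by term:
  ∫_0^3 -4*x^3 dx = -81;  ∫_0^3 4*x^2 dx = 36;  ∫_0^3 7*x dx = 63/2;
  ∫_0^3 -6 dx = -18.
Sum: -81 + 36 + 63/2 − 18 = -63/2.
So LHS = -63/2.
∫_0^3 v(x) φ(x) dx = ∫_0^3 (-4*x^3 + 11*x^2 + 3*x) dx. Term by term:
  ∫_0^3 -4*x^3 dx = -81;  ∫_0^3 11*x^2 dx = 99;  ∫_0^3 3*x dx = 27/2.
Sum: -81 + 99 + 27/2 = 63/2.
So RHS = -∫_0^3 v(x) φ(x) dx = -63/2.
LHS = RHS, so the identity holds for this test φ.
Moreover u is smooth here and v(x) = u'(x) = 4*x + 1 pointwise, so the identity holds for every test function. Hence v is the weak derivative of u.


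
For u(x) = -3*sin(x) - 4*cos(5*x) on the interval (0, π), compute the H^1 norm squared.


||u||_{H^1(0,π)}^2 = 217*π

u'(x) = 20*sin(5*x) - 3*cos(x).
Expand u² and (u')² and integrate term by term on (0, π), using: for integers n ≥ 1, ∫_0^π sin²(nx) dx = ∫_0^π cos²(nx) dx = π/2; for n ≠ n', ∫_0^π sin(nx)sin(n'x) dx = ∫_0^π cos(nx)cos(n'x) dx = 0; and by product-to-sum, ∫_0^π sin(nx)cos(n'x) dx = ½∫_0^π [sin((n+n')x) + sin((n−n')x)] dx, which is 0 when n+n' is even and 2n/(n²−n'²) when n+n' is odd (it need not vanish on (0, π)).
  u² squared terms: (-4)²·∫cos(5x)² dx = 16·π/2 = 8*π;  (-3)²·∫sin(x)² dx = 9·π/2 = 9*π/2.
  u² cross terms: 2·(-4)·(-3)·∫cos(5x)·sin(x) dx = 24·(0) = 0.
  So ∫_0^π u² dx = 8*π + 9*π/2 + 0 = 25*π/2.
  (u')² squared terms: (-3)²·∫cos(x)² dx = 9·π/2 = 9*π/2;  (20)²·∫sin(5x)² dx = 400·π/2 = 200*π.
  (u')² cross terms: 2·(-3)·(20)·∫cos(x)·sin(5x) dx = -120·(0) = 0.
  So ∫_0^π (u')² dx = 9*π/2 + 200*π + 0 = 409*π/2.
||u||_{H^1}^2 = (25*π/2) + (409*π/2) = 217*π.


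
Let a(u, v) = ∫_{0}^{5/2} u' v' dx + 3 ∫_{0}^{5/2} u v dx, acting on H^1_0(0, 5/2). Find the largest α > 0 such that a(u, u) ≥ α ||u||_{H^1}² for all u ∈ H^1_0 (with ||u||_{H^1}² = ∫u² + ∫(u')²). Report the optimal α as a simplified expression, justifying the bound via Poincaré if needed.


α = 1

Coercivity of a(·,·) on H^1_0(0, 5/2) means a(u, u) ≥ α ||u||_{H^1}² for every u ∈ H^1_0.
The interval has length L = 5/2, and Poincaré/coercivity depend only on L. Here a(u, u) = ∫(u')² + (3)·∫u².
Here c = 3 ≥ 1, so a(u,u) = ∫(u')² + c∫u² ≥ ∫(u')² + ∫u² = ||u||_{H^1}², i.e. α = 1 works. No larger α is possible: a(u,u) ≥ α||u||_{H^1}² means (1−α)∫(u')² ≥ (α−c)∫u², and for the modes u_n = sin(nπ(x−x₀)/L) (x₀ the left endpoint) one has ∫u_n²/∫(u_n')² = (L/(nπ))² → 0, so a(u_n,u_n)/||u_n||_{H^1}² → 1. Hence the optimal constant is α = 1.
Therefore α = 1.


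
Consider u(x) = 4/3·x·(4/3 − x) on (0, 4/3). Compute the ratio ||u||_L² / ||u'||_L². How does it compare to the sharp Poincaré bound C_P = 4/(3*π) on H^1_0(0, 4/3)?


||u||_L² / ||u'||_L² = 2*sqrt(10)/15 < C_P = 4/(3*π).

u(x) = 4/3·x·(4/3 − x), so u'(x) = 16/9 - 8*x/3.
u(x) = 4/3·x·(4/3 − x) vanishes at x = 0 and x = 4/3, so u ∈ H^1_0(0, 4/3). Differentiate via the product rule and integrate the resulting polynomials term by term.
  ∫_0^4/3 u² dx = ∫_0^4/3 (16*x^4/9 - 128*x^3/27 + 256*x^2/81) dx. Term by term:
    ∫_0^4/3 16*x^4/9 dx = 16384/10935;  ∫_0^4/3 -128*x^3/27 dx = -8192/2187;  ∫_0^4/3 256*x^2/81 dx = 16384/6561.
  Sum: 16384/10935 − 8192/2187 + 16384/6561 = 8192/32805.
  ∫_0^4/3 (u')² dx = ∫_0^4/3 (64*x^2/9 - 256*x/27 + 256/81) dx. Term by term:
    ∫_0^4/3 64*x^2/9 dx = 4096/729;  ∫_0^4/3 -256*x/27 dx = -2048/243;  ∫_0^4/3 256/81 dx = 1024/243.
  Sum: 4096/729 − 2048/243 + 1024/243 = 1024/729.
∫_0^4/3 u² dx = 8192/32805, so ||u||_L² = 64*sqrt(10)/405.
∫_0^4/3 (u')² dx = 1024/729, so ||u'||_L² = 32/27.
Ratio ||u||_L² / ||u'||_L² = 2*sqrt(10)/15.
Sharp Poincaré constant on H^1_0(0, 4/3) is C_P = L/π = 4/(3*π), achieved by sin(3*π/4·x).
A polynomial bump cannot attain the sharp Poincaré constant (only the first sine eigenfunction does), so the ratio is strictly less than C_P, consistent with ||u||_L² ≤ C_P ||u'||_L².


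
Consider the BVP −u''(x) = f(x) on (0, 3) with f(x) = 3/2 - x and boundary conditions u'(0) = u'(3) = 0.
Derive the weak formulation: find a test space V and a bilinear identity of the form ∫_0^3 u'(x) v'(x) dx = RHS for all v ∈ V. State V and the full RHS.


V = H^1(0, 3) (no boundary constraint on v; u is determined up to an additive constant); weak form: ∫_0^3 u'v' dx = ∫_0^3 (3/2 - x) v dx for all v ∈ V.

Multiply both sides by a test function v and integrate from 0 to 3:
  ∫_0^3 −u''(x) v(x) dx = ∫_0^3 f(x) v(x) dx.
Integrate the LHS by parts once:
  ∫_0^3 −u'' v dx = −[u'(x) v(x)]_0^3 + ∫_0^3 u'(x) v'(x) dx.
Thus ∫_0^3 u'(x) v'(x) dx = ∫_0^3 f(x) v(x) dx + [u'(x) v(x)]_0^3.
Choose V so that boundary terms are either known or forced to vanish.
u has homogeneous Neumann: u'(0) = u'(3) = 0. So [u' v]_0^3 = 0·v(3) − 0·v(0) = 0 for any v; take V = H^1(0, 3).
Weak formulation: find u (satisfying any essential BC) such that ∫_0^3 u'(x) v'(x) dx = ∫_0^3 f v dx for all v ∈ V (homogeneous Neumann, so boundary terms vanish).
Substituting f(x) = 3/2 - x, the right-hand side is ∫_0^3 (3/2 - x) v dx.
Compatibility check (pure Neumann): taking v ≡ 1 ∈ V gives 0 = ∫_0^3 f dx + (0) − (0), i.e. ∫_0^3 f dx must equal u'(0) − u'(3) = 0. Indeed ∫_0^3 (3/2 - x) dx = 0, so the data are compatible. The solution is then unique only up to an additive constant (fix it e.g. by requiring ∫_0^3 u dx = 0).


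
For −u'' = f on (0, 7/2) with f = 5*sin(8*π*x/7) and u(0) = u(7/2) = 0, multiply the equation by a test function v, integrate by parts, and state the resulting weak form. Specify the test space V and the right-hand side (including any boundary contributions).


V = H^1_0(0, 7/2) (so v(0) = v(7/2) = 0); weak form: ∫_0^7/2 u'v' dx = ∫_0^7/2 (5*sin(8*π*x/7)) v dx for all v ∈ V.

Multiply both sides by a test function v and integrate from 0 to 7/2:
  ∫_0^7/2 −u''(x) v(x) dx = ∫_0^7/2 f(x) v(x) dx.
Integrate the LHS by parts once:
  ∫_0^7/2 −u'' v dx = −[u'(x) v(x)]_0^7/2 + ∫_0^7/2 u'(x) v'(x) dx.
Thus ∫_0^7/2 u'(x) v'(x) dx = ∫_0^7/2 f(x) v(x) dx + [u'(x) v(x)]_0^7/2.
Choose V so that boundary terms are either known or forced to vanish.
u is Dirichlet: u(0) = u(7/2) = 0. Let V = H^1_0(0, 7/2); then v(0) = v(7/2) = 0, and [u' v]_0^7/2 = 0.
Weak formulation: find u (satisfying any essential BC) such that ∫_0^7/2 u'(x) v'(x) dx = ∫_0^7/2 f v dx for all v ∈ V.
Substituting f(x) = 5*sin(8*π*x/7), the right-hand side is ∫_0^7/2 (5*sin(8*π*x/7)) v dx.


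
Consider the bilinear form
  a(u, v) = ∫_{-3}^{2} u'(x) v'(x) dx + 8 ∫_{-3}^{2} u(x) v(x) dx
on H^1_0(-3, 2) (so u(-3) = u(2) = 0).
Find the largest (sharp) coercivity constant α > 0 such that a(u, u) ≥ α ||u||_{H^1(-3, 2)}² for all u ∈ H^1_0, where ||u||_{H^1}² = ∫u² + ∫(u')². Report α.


α = 1

Coercivity of a(·,·) on H^1_0(-3, 2) means a(u, u) ≥ α ||u||_{H^1}² for every u ∈ H^1_0.
The interval has length L = 5, and Poincaré/coercivity depend only on L. Here a(u, u) = ∫(u')² + (8)·∫u².
Here c = 8 ≥ 1, so a(u,u) = ∫(u')² + c∫u² ≥ ∫(u')² + ∫u² = ||u||_{H^1}², i.e. α = 1 works. No larger α is possible: a(u,u) ≥ α||u||_{H^1}² means (1−α)∫(u')² ≥ (α−c)∫u², and for the modes u_n = sin(nπ(x−x₀)/L) (x₀ the left endpoint) one has ∫u_n²/∫(u_n')² = (L/(nπ))² → 0, so a(u_n,u_n)/||u_n||_{H^1}² → 1. Hence the optimal constant is α = 1.
Therefore α = 1.


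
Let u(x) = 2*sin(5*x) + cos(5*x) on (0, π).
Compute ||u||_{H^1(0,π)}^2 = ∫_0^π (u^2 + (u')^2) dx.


||u||_{H^1(0,π)}^2 = 65*π

u'(x) = -5*sin(5*x) + 10*cos(5*x).
Expand u² and (u')² and integrate term by term on (0, π), using: for integers n ≥ 1, ∫_0^π sin²(nx) dx = ∫_0^π cos²(nx) dx = π/2; for n ≠ n', ∫_0^π sin(nx)sin(n'x) dx = ∫_0^π cos(nx)cos(n'x) dx = 0; and by product-to-sum, ∫_0^π sin(nx)cos(n'x) dx = ½∫_0^π [sin((n+n')x) + sin((n−n')x)] dx, which is 0 when n+n' is even and 2n/(n²−n'²) when n+n' is odd (it need not vanish on (0, π)).
  u² squared terms: (2)²·∫sin(5x)² dx = 4·π/2 = 2*π;  (1)²·∫cos(5x)² dx = 1·π/2 = π/2.
  u² cross terms: 2·(2)·(1)·∫sin(5x)·cos(5x) dx = 4·(0) = 0.
  So ∫_0^π u² dx = 2*π + π/2 + 0 = 5*π/2.
  (u')² squared terms: (-5)²·∫sin(5x)² dx = 25·π/2 = 25*π/2;  (10)²·∫cos(5x)² dx = 100·π/2 = 50*π.
  (u')² cross terms: 2·(-5)·(10)·∫sin(5x)·cos(5x) dx = -100·(0) = 0.
  So ∫_0^π (u')² dx = 25*π/2 + 50*π + 0 = 125*π/2.
||u||_{H^1}^2 = (5*π/2) + (125*π/2) = 65*π.


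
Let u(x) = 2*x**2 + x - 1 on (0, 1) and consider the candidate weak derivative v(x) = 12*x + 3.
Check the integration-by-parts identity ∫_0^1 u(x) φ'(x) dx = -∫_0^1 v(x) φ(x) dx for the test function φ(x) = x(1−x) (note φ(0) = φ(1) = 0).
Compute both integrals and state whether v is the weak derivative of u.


LHS = -1/2, RHS = -3/2. No, v is not the weak derivative of u.

u(x) = 2*x**2 + x - 1, classical derivative u'(x) = 4*x + 1.
φ(x) = x(1−x), so φ'(x) = 1 - 2*x.
Note φ(0) = φ(1) = 0, so the boundary term u·φ vanishes.
LHS = ∫_0^1 u(x) φ'(x) dx = ∫_0^1 (-4*x^3 + 3*x - 1) dx. Term by term:
  ∫_0^1 -4*x^3 dx = -1;  ∫_0^1 3*x dx = 3/2;  ∫_0^1 -1 dx = -1.
Sum: -1 + 3/2 − 1 = -1/2.
So LHS = -1/2.
∫_0^1 v(x) φ(x) dx = ∫_0^1 (-12*x^3 + 9*x^2 + 3*x) dx. Term by term:
  ∫_0^1 -12*x^3 dx = -3;  ∫_0^1 9*x^2 dx = 3;  ∫_0^1 3*x dx = 3/2.
Sum: -3 + 3 + 3/2 = 3/2.
So RHS = -∫_0^1 v(x) φ(x) dx = -3/2.
LHS − RHS = 1 ≠ 0, so the identity fails.
(For a valid weak derivative the identity must hold for EVERY test function, in particular this one. The failure shows v is NOT the weak derivative of u.)
Correct weak derivative would be u'(x) = 4*x + 1.


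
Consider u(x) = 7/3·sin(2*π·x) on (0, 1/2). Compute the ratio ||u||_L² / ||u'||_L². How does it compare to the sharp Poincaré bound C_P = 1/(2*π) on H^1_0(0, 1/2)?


||u||_L² / ||u'||_L² = 1/(2*π) = C_P.

u(x) = 7/3·sin(2*π·x), so u'(x) = 14*π*cos(2*π*x)/3.
Writing u(x) = A·sin(kπx/L) with A = 7/3 and k = 1, use ∫_0^L sin²(kπx/L) dx = L/2 and ∫_0^L cos²(kπx/L) dx = L/2.
u² = 49/9·sin²(2*π·x) and (u')² = 196*π^2/9·cos²(2*π·x), and each of sin², cos² integrates to L/2 = 1/4 over (0, 1/2).
∫_0^1/2 u² dx = 49/36, so ||u||_L² = 7/6.
∫_0^1/2 (u')² dx = 49*π^2/9, so ||u'||_L² = 7*π/3.
Ratio ||u||_L² / ||u'||_L² = 1/(2*π).
Sharp Poincaré constant on H^1_0(0, 1/2) is C_P = L/π = 1/(2*π), achieved by sin(2*π·x).
This is the k = 1 eigenfunction (up to amplitude), so the ratio equals the sharp Poincaré constant exactly.


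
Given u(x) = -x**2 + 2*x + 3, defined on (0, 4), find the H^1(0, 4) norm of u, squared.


||u||_{H^1}^2 = 1132/15

The H^1 norm (squared) on an interval (0, L) is
  ||u||_{H^1}^2 = ∫_0^L u(x)^2 dx + ∫_0^L u'(x)^2 dx.
Compute u'(x) = 2 - 2*x.
Then u(x)^2 = x**4 - 4*x**3 - 2*x**2 + 12*x + 9 and u'(x)^2 = 4*x**2 - 8*x + 4.
Integrate each monomial from 0 to 4 using ∫_0^4 c·x^n dx = c·4^(n+1)/(n+1):
  ∫_0^4 u(x)^2 dx = ∫_0^4 (x^4 - 4*x^3 - 2*x^2 + 12*x + 9) dx. Term by term:
    ∫_0^4 x^4 dx = 1024/5;  ∫_0^4 -4*x^3 dx = -256;  ∫_0^4 -2*x^2 dx = -128/3;
    ∫_0^4 12*x dx = 96;  ∫_0^4 9 dx = 36.
  Sum: 1024/5 − 256 − 128/3 + 96 + 36 = 572/15.
  ∫_0^4 u'(x)^2 dx = ∫_0^4 (4*x^2 - 8*x + 4) dx. Term by term:
    ∫_0^4 4*x^2 dx = 256/3;  ∫_0^4 -8*x dx = -64;  ∫_0^4 4 dx = 16.
  Sum: 256/3 − 64 + 16 = 112/3.
Adding: ||u||_{H^1}^2 = 572/15 + 112/3 = 1132/15.


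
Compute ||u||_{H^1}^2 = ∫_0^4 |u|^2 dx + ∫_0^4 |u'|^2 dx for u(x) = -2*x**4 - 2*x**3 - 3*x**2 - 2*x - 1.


||u||_{H^1}^2 = 154107836/315

The H^1 norm (squared) on an interval (0, L) is
  ||u||_{H^1}^2 = ∫_0^L u(x)^2 dx + ∫_0^L u'(x)^2 dx.
Compute u'(x) = -8*x**3 - 6*x**2 - 6*x - 2.
Then u(x)^2 = 4*x**8 + 8*x**7 + 16*x**6 + 20*x**5 + 21*x**4 + 16*x**3 + 10*x**2 + 4*x + 1 and u'(x)^2 = 64*x**6 + 96*x**5 + 132*x**4 + 104*x**3 + 60*x**2 + 24*x + 4.
Integrate each monomial from 0 to 4 using ∫_0^4 c·x^n dx = c·4^(n+1)/(n+1):
  ∫_0^4 u(x)^2 dx = ∫_0^4 (4*x^8 + 8*x^7 + 16*x^6 + 20*x^5 + 21*x^4 + 16*x^3 + 10*x^2 + 4*x + 1) dx. Term by term:
    ∫_0^4 4*x^8 dx = 1048576/9;  ∫_0^4 8*x^7 dx = 65536;  ∫_0^4 16*x^6 dx = 262144/7;
    ∫_0^4 20*x^5 dx = 40960/3;  ∫_0^4 21*x^4 dx = 21504/5;  ∫_0^4 16*x^3 dx = 1024;
    ∫_0^4 10*x^2 dx = 640/3;  ∫_0^4 4*x dx = 32;  ∫_0^4 1 dx = 4.
  Sum: 1048576/9 + 65536 + 262144/7 + 40960/3 + 21504/5 + 1024 + 640/3 + 32 + 4 = 75197132/315.
  ∫_0^4 u'(x)^2 dx = ∫_0^4 (64*x^6 + 96*x^5 + 132*x^4 + 104*x^3 + 60*x^2 + 24*x + 4) dx. Term by term:
    ∫_0^4 64*x^6 dx = 1048576/7;  ∫_0^4 96*x^5 dx = 65536;  ∫_0^4 132*x^4 dx = 135168/5;
    ∫_0^4 104*x^3 dx = 6656;  ∫_0^4 60*x^2 dx = 1280;  ∫_0^4 24*x dx = 192;
    ∫_0^4 4 dx = 16.
  Sum: 1048576/7 + 65536 + 135168/5 + 6656 + 1280 + 192 + 16 = 8767856/35.
Adding: ||u||_{H^1}^2 = 75197132/315 + 8767856/35 = 154107836/315.


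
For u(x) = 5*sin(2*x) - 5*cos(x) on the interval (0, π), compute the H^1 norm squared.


||u||_{H^1(0,π)}^2 = -400/3 + 175*π/2

u'(x) = 5*sin(x) + 10*cos(2*x).
Expand u² and (u')² and integrate term by term on (0, π), using: for integers n ≥ 1, ∫_0^π sin²(nx) dx = ∫_0^π cos²(nx) dx = π/2; for n ≠ n', ∫_0^π sin(nx)sin(n'x) dx = ∫_0^π cos(nx)cos(n'x) dx = 0; and by product-to-sum, ∫_0^π sin(nx)cos(n'x) dx = ½∫_0^π [sin((n+n')x) + sin((n−n')x)] dx, which is 0 when n+n' is even and 2n/(n²−n'²) when n+n' is odd (it need not vanish on (0, π)).
  u² squared terms: (-5)²·∫cos(x)² dx = 25·π/2 = 25*π/2;  (5)²·∫sin(2x)² dx = 25·π/2 = 25*π/2.
  u² cross terms: 2·(-5)·(5)·∫cos(x)·sin(2x) dx = -50·(4/3) = -200/3.
  So ∫_0^π u² dx = 25*π/2 + 25*π/2 − 200/3 = -200/3 + 25*π.
  (u')² squared terms: (5)²·∫sin(x)² dx = 25·π/2 = 25*π/2;  (10)²·∫cos(2x)² dx = 100·π/2 = 50*π.
  (u')² cross terms: 2·(5)·(10)·∫sin(x)·cos(2x) dx = 100·(-2/3) = -200/3.
  So ∫_0^π (u')² dx = 25*π/2 + 50*π − 200/3 = -200/3 + 125*π/2.
||u||_{H^1}^2 = (-200/3 + 25*π) + (-200/3 + 125*π/2) = -400/3 + 175*π/2.


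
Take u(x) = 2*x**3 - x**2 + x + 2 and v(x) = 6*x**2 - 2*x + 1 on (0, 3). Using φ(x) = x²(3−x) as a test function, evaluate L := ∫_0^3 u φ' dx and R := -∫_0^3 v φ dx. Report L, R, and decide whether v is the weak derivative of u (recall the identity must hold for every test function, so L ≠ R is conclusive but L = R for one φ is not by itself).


LHS = -513/4, RHS = -513/4. Yes, v = u' weakly.

u(x) = 2*x**3 - x**2 + x + 2, classical derivative u'(x) = 6*x**2 - 2*x + 1.
φ(x) = x²(3−x), so φ'(x) = 3*x*(2 - x).
Note φ(0) = φ(3) = 0, so the boundary term u·φ vanishes.
LHS = ∫_0^3 u(x) φ'(x) dx = ∫_0^3 (-6*x^5 + 15*x^4 - 9*x^3 + 12*x) dx. Term by term:
  ∫_0^3 -6*x^5 dx = -729;  ∫_0^3 15*x^4 dx = 729;  ∫_0^3 -9*x^3 dx = -729/4;
  ∫_0^3 12*x dx = 54.
Sum: -729 + 729 − 729/4 + 54 = -513/4.
So LHS = -513/4.
∫_0^3 v(x) φ(x) dx = ∫_0^3 (-6*x^5 + 20*x^4 - 7*x^3 + 3*x^2) dx. Term by term:
  ∫_0^3 -6*x^5 dx = -729;  ∫_0^3 20*x^4 dx = 972;  ∫_0^3 -7*x^3 dx = -567/4;
  ∫_0^3 3*x^2 dx = 27.
Sum: -729 + 972 − 567/4 + 27 = 513/4.
So RHS = -∫_0^3 v(x) φ(x) dx = -513/4.
LHS = RHS, so the identity holds for this test φ.
Moreover u is smooth here and v(x) = u'(x) = 6*x**2 - 2*x + 1 pointwise, so the identity holds for every test function. Hence v is the weak derivative of u.


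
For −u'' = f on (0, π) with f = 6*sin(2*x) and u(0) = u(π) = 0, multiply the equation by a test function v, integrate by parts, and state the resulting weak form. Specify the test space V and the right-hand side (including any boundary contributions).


V = H^1_0(0, π) (so v(0) = v(π) = 0); weak form: ∫_0^π u'v' dx = ∫_0^π (6*sin(2*x)) v dx for all v ∈ V.

Multiply both sides by a test function v and integrate from 0 to π:
  ∫_0^π −u''(x) v(x) dx = ∫_0^π f(x) v(x) dx.
Integrate the LHS by parts once:
  ∫_0^π −u'' v dx = −[u'(x) v(x)]_0^π + ∫_0^π u'(x) v'(x) dx.
Thus ∫_0^π u'(x) v'(x) dx = ∫_0^π f(x) v(x) dx + [u'(x) v(x)]_0^π.
Choose V so that boundary terms are either known or forced to vanish.
u is Dirichlet: u(0) = u(π) = 0. Let V = H^1_0(0, π); then v(0) = v(π) = 0, and [u' v]_0^π = 0.
Weak formulation: find u (satisfying any essential BC) such that ∫_0^π u'(x) v'(x) dx = ∫_0^π f v dx for all v ∈ V.
Substituting f(x) = 6*sin(2*x), the right-hand side is ∫_0^π (6*sin(2*x)) v dx.


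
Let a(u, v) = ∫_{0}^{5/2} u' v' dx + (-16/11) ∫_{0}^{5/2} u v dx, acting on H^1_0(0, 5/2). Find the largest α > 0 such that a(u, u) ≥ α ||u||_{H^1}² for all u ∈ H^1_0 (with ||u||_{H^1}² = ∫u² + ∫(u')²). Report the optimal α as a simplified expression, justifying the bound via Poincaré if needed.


α = 4*(-100 + 11*π^2)/(11*(25 + 4*π^2))

Coercivity of a(·,·) on H^1_0(0, 5/2) means a(u, u) ≥ α ||u||_{H^1}² for every u ∈ H^1_0.
The interval has length L = 5/2, and Poincaré/coercivity depend only on L. Here a(u, u) = ∫(u')² + (-16/11)·∫u².
Here c = -16/11 < 0 with |c| < (π/L)² = 4*π^2/25, so coercivity still holds. The condition a(u,u) ≥ α||u||_{H^1}² reads (1−α)∫(u')² ≥ (α−c)∫u². Any admissible α is ≤ 1 (rapidly oscillating u have ∫u²/∫(u')² → 0), and α = 1 would force 0 ≥ (1−c)∫u², impossible since c < 1; so 1−α > 0. By the sharp Poincaré inequality on H^1_0 of an interval of length L, ∫(u')² ≥ (π/L)²∫u² with equality for the first sine mode sin(π(x−x₀)/L) (x₀ the left endpoint), so the inequality holds for all u iff (1−α)(π/L)² ≥ α − c, i.e. α ≤ ((π/L)² + c)/((π/L)² + 1) = (1 + c(L/π)²)/(1 + (L/π)²). (Direct route, valid since c ≤ 0: Poincaré gives c∫u² ≥ c(L/π)²∫(u')², so a(u,u) ≥ (1 + c(L/π)²)∫(u')², while ||u||_{H^1}² ≤ (1 + (L/π)²)∫(u')²; dividing yields the same α.) With (π/L)² = 4*π^2/25 and c = -16/11, the largest admissible constant is α = ((π/L)² + c)/((π/L)² + 1).
Simplifying, α = 4*(-100 + 11*π^2)/(11*(25 + 4*π^2)).


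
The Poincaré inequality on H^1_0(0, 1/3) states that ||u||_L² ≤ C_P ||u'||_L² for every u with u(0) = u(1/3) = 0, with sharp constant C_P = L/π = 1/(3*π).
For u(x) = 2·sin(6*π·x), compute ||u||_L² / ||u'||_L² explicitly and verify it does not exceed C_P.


||u||_L² / ||u'||_L² = 1/(6*π) < C_P = 1/(3*π).

u(x) = 2·sin(6*π·x), so u'(x) = 12*π*cos(6*π*x).
Writing u(x) = A·sin(kπx/L) with A = 2 and k = 2, use ∫_0^L sin²(kπx/L) dx = L/2 and ∫_0^L cos²(kπx/L) dx = L/2.
u² = 4·sin²(6*π·x) and (u')² = 144*π^2·cos²(6*π·x), and each of sin², cos² integrates to L/2 = 1/6 over (0, 1/3).
∫_0^1/3 u² dx = 2/3, so ||u||_L² = sqrt(6)/3.
∫_0^1/3 (u')² dx = 24*π^2, so ||u'||_L² = 2*sqrt(6)*π.
Ratio ||u||_L² / ||u'||_L² = 1/(6*π).
Sharp Poincaré constant on H^1_0(0, 1/3) is C_P = L/π = 1/(3*π), achieved by sin(3*π·x).
This is the k = 2 harmonic; the ratio L/(kπ) is strictly less than C_P = L/π, consistent with the sharp inequality ||u||_L² ≤ C_P ||u'||_L².


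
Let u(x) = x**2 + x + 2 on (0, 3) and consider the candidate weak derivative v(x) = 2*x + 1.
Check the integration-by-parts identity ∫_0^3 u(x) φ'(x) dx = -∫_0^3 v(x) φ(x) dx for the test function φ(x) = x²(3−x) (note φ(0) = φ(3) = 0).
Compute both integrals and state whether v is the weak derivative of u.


LHS = -621/20, RHS = -621/20. Yes, v = u' weakly.

u(x) = x**2 + x + 2, classical derivative u'(x) = 2*x + 1.
φ(x) = x²(3−x), so φ'(x) = 3*x*(2 - x).
Note φ(0) = φ(3) = 0, so the boundary term u·φ vanishes.
LHS = ∫_0^3 u(x) φ'(x) dx = ∫_0^3 (-3*x^4 + 3*x^3 + 12*x) dx. Term by term:
  ∫_0^3 -3*x^4 dx = -729/5;  ∫_0^3 3*x^3 dx = 243/4;  ∫_0^3 12*x dx = 54.
Sum: -729/5 + 243/4 + 54 = -621/20.
So LHS = -621/20.
∫_0^3 v(x) φ(x) dx = ∫_0^3 (-2*x^4 + 5*x^3 + 3*x^2) dx. Term by term:
  ∫_0^3 -2*x^4 dx = -486/5;  ∫_0^3 5*x^3 dx = 405/4;  ∫_0^3 3*x^2 dx = 27.
Sum: -486/5 + 405/4 + 27 = 621/20.
So RHS = -∫_0^3 v(x) φ(x) dx = -621/20.
LHS = RHS, so the identity holds for this test φ.
Moreover u is smooth here and v(x) = u'(x) = 2*x + 1 pointwise, so the identity holds for every test function. Hence v is the weak derivative of u.
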